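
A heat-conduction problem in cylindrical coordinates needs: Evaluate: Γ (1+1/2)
Γ(n+1/2) = (2n)!√π/(4^n·n!)
= 2√π/(4·1) = (1/2)·√π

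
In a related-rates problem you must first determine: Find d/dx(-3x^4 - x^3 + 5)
Power rule: d/dx(ax^n)=n·a·x^(n-1)
Term by term: -12·x^3-3·x^2

Answer: -12x^3-3x^2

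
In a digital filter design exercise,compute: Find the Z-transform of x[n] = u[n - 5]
Using the time-shift property: Z{u[n-5]} = z^(-5) * z/(z-1)
= z^(-4)/(z-1)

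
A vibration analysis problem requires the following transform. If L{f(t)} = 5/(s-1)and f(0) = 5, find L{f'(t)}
L{f'(t)}=s·F(s) - f(0)=5s/(s-1)-5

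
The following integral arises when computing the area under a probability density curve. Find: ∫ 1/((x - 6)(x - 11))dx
Partial fractions: 1/((x-6)(x-11)) = A/(x-6) + B/(x-11)
A = -1/5, B = 1/5
∫ [-1/5· 1/(x-6) + 1/5· 1/(x-11)] dx
= (1/5)[ln|x-11| - ln|x-6|] + C

Answer: (1/5)·ln|(x-11)/(x-6)| + C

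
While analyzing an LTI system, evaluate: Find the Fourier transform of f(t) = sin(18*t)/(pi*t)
sin(W * t)/(pi * t)=(W/pi) * sinc(W * t/pi) is the impulse response of the ideal low-pass filter with cutoff W (here W=18).
Its Fourier transform is a rectangular function:
F(omega)=1 for |omega| < 18, 0 otherwise

Answer: rect(omega/36) [i.e., 1 for |omega| < 18, 0 otherwise]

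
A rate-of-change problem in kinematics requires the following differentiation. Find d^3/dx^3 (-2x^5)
Apply power rule 3 times:
d^1: -10x^4
d^2: -40x^3
d^3: -120x^2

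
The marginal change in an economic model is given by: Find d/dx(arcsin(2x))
d/dx[arcsin(u)]=u'/√(1-u²), u=2x, u'=2

Answer: 2/√(1-4x²)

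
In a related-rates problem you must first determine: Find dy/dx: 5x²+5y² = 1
Differentiate: 10x + 10y·(dy/dx) = 0
dy/dx = -10x/(10y) = -1·(x/y)

Answer: dy/dx = -1·(x/y)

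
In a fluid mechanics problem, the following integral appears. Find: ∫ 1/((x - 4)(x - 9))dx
Partial fractions: 1/((x-4)(x-9)) = A/(x-4)+B/(x-9)
A = -1/5, B = 1/5
∫ [-1/5· 1/(x-4)+1/5· 1/(x-9)] dx
= (1/5)[ln|x-9| - ln|x-4|]+C

Answer: (1/5)·ln|(x-9)/(x-4)|+C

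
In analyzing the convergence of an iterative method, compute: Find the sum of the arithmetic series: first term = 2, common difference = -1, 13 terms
Last term: a_n=2 + (13 - 1)·-1=-10
Sum=n(a_1 + a_n)/2=13(2 + (-10))/2=-52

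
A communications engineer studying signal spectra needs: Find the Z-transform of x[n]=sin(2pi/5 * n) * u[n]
Z{sin(w0 * n) * u[n]} = z * sin(w0)/(z^2 - 2z * cos(w0) + 1)
With w0 = 2pi/5: X(z) = z * sin(2pi/5)/(z^2 - 2z * cos(2pi/5) + 1)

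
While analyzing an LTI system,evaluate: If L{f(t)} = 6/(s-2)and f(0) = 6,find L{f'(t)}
L{f'(t)}=s·F(s) - f(0)=6s/(s-2)-6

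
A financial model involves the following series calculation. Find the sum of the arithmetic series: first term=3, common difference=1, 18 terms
Last term: a_n=3 + (18 - 1)·1=20
Sum=n(a_1 + a_n)/2=18(3 + 20)/2=207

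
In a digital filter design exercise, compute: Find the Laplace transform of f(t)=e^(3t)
L{e^(at)} = 1/(s-a)
L{e^(3t)} = 1/(s-3)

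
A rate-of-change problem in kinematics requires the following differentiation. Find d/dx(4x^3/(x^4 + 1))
Quotient rule: (f/g)'=(f'g - fg')/g²
f=4x^3, f'=12x^2
g=x^4+1, g'=4x^3

Answer: (12x^2·(x^4+1)-16x^6)/(x^4+1)²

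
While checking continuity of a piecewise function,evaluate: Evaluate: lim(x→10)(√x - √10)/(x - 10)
Multiply by conjugate (√x+√10)/(√x+√10):
=(x - 10)/((x - 10)(√x+√10))=1/(√x+√10)
As x → 10: 1/(2√10)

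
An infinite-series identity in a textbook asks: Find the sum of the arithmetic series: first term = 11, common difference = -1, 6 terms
Last term: a_n=11+(6-1)·-1=6
Sum=n(a_1+a_n)/2=6(11+6)/2=51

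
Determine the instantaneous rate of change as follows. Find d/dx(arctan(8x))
d/dx[arctan(u)] = u'/(1+u²), u = 8x, u' = 8

Answer: 8/(1+64x²)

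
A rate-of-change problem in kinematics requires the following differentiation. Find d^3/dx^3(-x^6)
Apply power rule 3 times:
d^1: -6x^5
d^2: -30x^4
d^3: -120x^3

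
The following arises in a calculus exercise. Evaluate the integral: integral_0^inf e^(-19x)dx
integral_0^inf e^(-19x) dx=[-1/19*e^(-19x)]_0^inf
=0 - (-1/19)=1/19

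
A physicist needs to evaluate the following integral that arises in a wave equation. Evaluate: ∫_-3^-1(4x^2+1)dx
Step 1: Find antiderivative F(x)=(4/3)x^3 + x
Step 2: F(-1) - F(-3)=-7/3 - (-39)=110/3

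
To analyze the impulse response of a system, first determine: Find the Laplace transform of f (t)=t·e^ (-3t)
L{t·e^(at)} = 1/(s-a)²
L{t·e^(-3t)} = 1/(s + 3)²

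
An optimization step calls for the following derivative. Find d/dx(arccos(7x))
d/dx[arccos(u)]=-u'/√(1-u²), u=7x, u'=7

Answer: -7/√(1-49x²)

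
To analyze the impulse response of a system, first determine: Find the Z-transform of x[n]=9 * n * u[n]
Z{n * u[n]} = z/(z-1)^2
By linearity: Z{9 * n * u[n]} = 9z/(z-1)^2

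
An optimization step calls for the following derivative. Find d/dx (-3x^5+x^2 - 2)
Power rule: d/dx(ax^n) = n·a·x^(n-1)
Term by term: -15·x^4 + 2·x

Answer: -15x^4 + 2x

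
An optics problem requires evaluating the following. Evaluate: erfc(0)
erfc(x) = 1 - erf(x); erfc(0) = 1 - erf(0) = 1-0 = 1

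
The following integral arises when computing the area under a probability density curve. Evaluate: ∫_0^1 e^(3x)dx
Antiderivative: (1/3)e^(3x)
Evaluate: (1/3)(e^3 - 1)

Answer: (e^3 - 1)/3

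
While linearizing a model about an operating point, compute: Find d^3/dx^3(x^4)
Apply power rule 3 times:
d^1: 4x^3
d^2: 12x^2
d^3: 24x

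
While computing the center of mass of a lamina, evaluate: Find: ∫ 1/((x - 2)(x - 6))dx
Partial fractions: 1/((x-2)(x-6))=A/(x-2) + B/(x-6)
A=-1/4, B=1/4
∫ [-1/4· 1/(x-2) + 1/4· 1/(x-6)] dx
=(1/4)[ln|x-6| - ln|x-2|] + C

Answer: (1/4)·ln|(x-6)/(x-2)| + C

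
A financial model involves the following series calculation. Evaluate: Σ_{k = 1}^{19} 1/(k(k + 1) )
Partial fractions: 1/(k(k + 1))=1/k - 1/(k + 1)
Telescoping sum: 1(1 - 1/20)=1·19/20

Answer: 19/20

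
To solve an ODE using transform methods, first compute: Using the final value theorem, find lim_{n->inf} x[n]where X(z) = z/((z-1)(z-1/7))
Final value theorem: lim x[n] = lim_{z->1} (z-1)*X(z)
(z-1)*X(z) = z/(z-1/7)
As z->1: 1/(1-1/7) = 1/(6/7) = 7/6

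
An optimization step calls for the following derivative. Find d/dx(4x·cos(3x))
Product rule: (fg)' = f'g+fg'
f = 4x, f' = 4
g = cos(3x), g' = -3·sin(3x)

Answer: 4·cos(3x)-12x·sin(3x)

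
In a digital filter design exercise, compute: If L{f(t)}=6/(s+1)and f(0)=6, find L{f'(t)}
L{f'(t)} = s·F(s) - f(0) = 6s/(s+1)-6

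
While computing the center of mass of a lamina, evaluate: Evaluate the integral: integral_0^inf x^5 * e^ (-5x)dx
This is a Gamma integral. Substitute u = 5x (du = 5 dx):
integral_0^inf x^5 * e^(-5x) dx = (1/5^6) integral_0^inf u^5 * e^(-u) du
= Gamma(6)/5^6 = 5!/5^6 = 120/15625

Answer: 24/3125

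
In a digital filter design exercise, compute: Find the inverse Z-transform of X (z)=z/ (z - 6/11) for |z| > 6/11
Standard pair: z/(z-a) <-> a^n * u[n] for causal signals
With a=6/11: x[n]=(6/11)^n * u[n]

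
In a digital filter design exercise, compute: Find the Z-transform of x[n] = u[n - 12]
Using the time-shift property: Z{u[n-12]} = z^(-12) * z/(z-1)
= z^(-11)/(z-1)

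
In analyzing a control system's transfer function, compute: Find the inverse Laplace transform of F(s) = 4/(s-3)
L^(-1){4/(s-a)} = c·e^(at)
Here a = 3, c = 4

Answer: 4e^(3t)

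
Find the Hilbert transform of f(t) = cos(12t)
The Hilbert transform shifts each frequency component by -pi/2.
H{cos(wt)}=sin(wt)
With w=12: H{cos(12t)}=sin(12t)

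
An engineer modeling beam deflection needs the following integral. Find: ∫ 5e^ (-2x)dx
Since d/dx[e^(-2x)]=-2e^(-2x), we get -5/2 e^(-2x)+C

Answer: (-5/2)e^(-2x)+C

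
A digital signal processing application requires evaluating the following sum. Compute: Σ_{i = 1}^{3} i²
Using formula: Σ i^2 = n(n+1)(2n+1)/6 = 3·4·7/6 = 14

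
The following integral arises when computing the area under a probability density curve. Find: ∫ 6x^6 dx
Using power rule: ∫ 6x^6 dx = 6/7 x^7 + C = (6/7)x^7 + C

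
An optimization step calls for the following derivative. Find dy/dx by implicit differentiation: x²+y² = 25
Differentiate both sides: 2x+2y·(dy/dx) = 0
Solve: dy/dx = -2x/(2y) = -x/y

Answer: dy/dx = -x/y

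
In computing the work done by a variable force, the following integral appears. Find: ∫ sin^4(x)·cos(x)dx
Let u=sin(x), du=cos(x) dx
∫ u^4 du=u^5/5 + C

Answer: sin^5(x)/5 + C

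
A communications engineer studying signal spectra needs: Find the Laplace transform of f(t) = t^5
L{t^n}=n!/s^(n + 1)
L{t^5}=5!/s^6=120/s^6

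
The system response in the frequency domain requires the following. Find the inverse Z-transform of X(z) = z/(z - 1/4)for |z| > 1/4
Standard pair: z/(z-a) <-> a^n*u[n] for causal signals
With a=1/4: x[n]=(1/4)^n*u[n]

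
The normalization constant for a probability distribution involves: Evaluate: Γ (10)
Γ(n) = (n-1)! for positive integers
Γ(10) = 9! = 362880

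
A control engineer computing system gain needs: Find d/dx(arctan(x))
d/dx[arctan(u)] = u'/(1+u²), u = x, u' = 1

Answer: 1/(1+x²)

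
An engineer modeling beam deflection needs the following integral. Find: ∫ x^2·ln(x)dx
By parts: u=ln(x), dv=x^2 dx
du=1/x dx, v=x^3/3
=x^3·ln(x)/3 - ∫ x^2/3 dx
=x^3·ln(x)/3 - x^3/9+C

Answer: x^3(ln(x)/3-1/9)+C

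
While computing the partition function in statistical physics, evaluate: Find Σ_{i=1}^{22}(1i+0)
= 1·Σ i + 0·22 = 1·253 + 0 = 253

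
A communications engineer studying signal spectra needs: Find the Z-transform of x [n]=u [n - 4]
Using the time-shift property: Z{u[n-4]}=z^(-4) * z/(z-1)
=z^(-3)/(z-1)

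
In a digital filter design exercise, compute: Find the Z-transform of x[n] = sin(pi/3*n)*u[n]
Z{sin(w0*n)*u[n]}=z*sin(w0)/(z^2 - 2z*cos(w0) + 1)
With w0=pi/3: X(z)=z*sin(pi/3)/(z^2 - 2z*cos(pi/3) + 1)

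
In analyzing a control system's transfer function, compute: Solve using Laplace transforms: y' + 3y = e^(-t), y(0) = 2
Take L: sY - 2+3Y = 1/(s+1)
Y(s+3) = 1/(s+1)+2
Y = 1/((s+1)(s+3))+2/(s+3)
Partial fractions: 1/((s+1)(s+3)) = (1/2)/(s+1) - (1/2)/(s+3)
So Y = (1/2)/(s+1)+(3/2)/(s+3)
Inverse Laplace transform (L^(-1){1/(s+1)} = e^(-t), L^(-1){1/(s+3)} = e^(-3t)):

Answer: y(t) = (1/2)·e^(-t)+(3/2)·e^(-3t)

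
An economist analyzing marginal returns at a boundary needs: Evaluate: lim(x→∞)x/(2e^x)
Apply L'Hôpital 1 times (∞/∞ each time):
Eventually get 1!/(2e^x) → 0

Answer: 0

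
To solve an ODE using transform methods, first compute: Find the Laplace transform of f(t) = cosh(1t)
L{cosh(at)}=s/(s²-a²)
L{cosh(1t)}=s/(s²-1)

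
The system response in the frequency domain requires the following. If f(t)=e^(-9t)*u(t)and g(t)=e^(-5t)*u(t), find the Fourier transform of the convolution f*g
By the convolution theorem: F{f*g} = F(omega)*G(omega)
F(omega) = 1/(9 + j*omega), G(omega) = 1/(5 + j*omega)
F{f*g} = 1/((9 + j*omega)(5 + j*omega))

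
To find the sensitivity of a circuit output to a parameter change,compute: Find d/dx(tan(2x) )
Chain rule: d/dx[tan(u)] = sec²(u)·u' where u = 2x
u' = 2

Answer: 2·sec²(2x)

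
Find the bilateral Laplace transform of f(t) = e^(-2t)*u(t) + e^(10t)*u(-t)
For e^(-2t) * u(t): L = 1/(s + 2), Re(s) > -2
For e^(10t) * u(-t): L = -1/(s-10), Re(s) < 10
Combined: F(s) = 1/(s + 2) - 1/(s-10), -2 < Re(s) < 10

Answer: 1/(s + 2) - 1/(s-10), ROC: -2 < Re(s) < 10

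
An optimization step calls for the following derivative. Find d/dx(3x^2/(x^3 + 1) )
Quotient rule: (f/g)'=(f'g - fg')/g²
f=3x^2, f'=6x
g=x^3+1, g'=3x^2

Answer: (6x·(x^3+1)-9x^4)/(x^3+1)²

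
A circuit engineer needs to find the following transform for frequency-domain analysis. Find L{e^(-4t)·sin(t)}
First shifting: L{e^(at)f(t)} = F(s-a)
L{sin(t)} = 1/(s²+1)
Shift: 1/((s+4)²+1)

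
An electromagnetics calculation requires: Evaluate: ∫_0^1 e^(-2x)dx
Antiderivative: (1/(-2))e^(-2x)
Evaluate: (1/(-2))(e^-2-1)

Answer: (e^-2-1)/(-2)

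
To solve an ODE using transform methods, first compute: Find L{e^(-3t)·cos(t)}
First shifting: L{e^(at)f(t)}=F(s-a)
L{cos(t)}=s/(s² + 1)
Shift: (s + 3)/((s + 3)² + 1)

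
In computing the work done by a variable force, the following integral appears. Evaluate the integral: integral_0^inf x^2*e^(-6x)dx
This is a Gamma integral. Substitute u=6x (du=6 dx):
integral_0^inf x^2*e^(-6x) dx=(1/6^3) integral_0^inf u^2*e^(-u) du
=Gamma(3)/6^3=2!/6^3=2/216

Answer: 1/108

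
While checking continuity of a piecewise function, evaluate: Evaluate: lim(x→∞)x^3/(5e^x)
Apply L'Hôpital 3 times (∞/∞ each time):
Eventually get 3!/(5e^x) → 0

Answer: 0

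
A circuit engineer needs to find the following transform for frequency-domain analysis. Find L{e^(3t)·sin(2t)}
First shifting: L{e^(at)f(t)} = F(s-a)
L{sin(2t)} = 2/(s² + 4)
Shift: 2/((s-3)² + 4)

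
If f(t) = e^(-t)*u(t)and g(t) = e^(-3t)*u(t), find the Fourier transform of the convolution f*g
By the convolution theorem: F{f*g}=F(omega)*G(omega)
F(omega)=1/(1 + j*omega), G(omega)=1/(3 + j*omega)
F{f*g}=1/((1 + j*omega)(3 + j*omega))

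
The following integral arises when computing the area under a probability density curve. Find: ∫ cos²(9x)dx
Using identity cos²(u)=(1 + cos(2u))/2:
∫ (1 + cos(18x))/2 dx=x/2 + sin(18x)/36 + C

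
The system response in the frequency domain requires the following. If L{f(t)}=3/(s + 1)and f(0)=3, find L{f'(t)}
L{f'(t)}=s·F(s) - f(0)=3s/(s + 1) - 3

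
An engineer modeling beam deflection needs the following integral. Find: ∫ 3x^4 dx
Using power rule: ∫ 3x^4 dx=3/5 x^5+C=(3/5)x^5+C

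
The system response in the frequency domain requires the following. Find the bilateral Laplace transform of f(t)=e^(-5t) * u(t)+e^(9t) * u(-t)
For e^(-5t) * u(t): L = 1/(s+5), Re(s) > -5
For e^(9t) * u(-t): L = -1/(s-9), Re(s) < 9
Combined: F(s) = 1/(s+5)-1/(s-9), -5 < Re(s) < 9

Answer: 1/(s+5)-1/(s-9), ROC: -5 < Re(s) < 9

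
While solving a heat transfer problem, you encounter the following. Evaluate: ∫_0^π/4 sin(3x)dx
Antiderivative: -cos(3x)/3
Evaluate at bounds: [-cos(3·π/4)/3] - [-cos(3·0)/3]
= (-(-√2/2) + (1))/3 = 1/3 + √2/6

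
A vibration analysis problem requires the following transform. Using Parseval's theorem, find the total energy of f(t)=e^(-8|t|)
Parseval's theorem: E=integral |f(t)|^2 dt=(1/2pi) integral |F(omega)|^2 domega
E=integral_{-inf}^{inf} e^(-16|t|) dt=2 * integral_0^inf e^(-16t) dt=2/(2 * 8)=1/8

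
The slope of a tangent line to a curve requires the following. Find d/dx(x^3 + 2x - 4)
Power rule: d/dx(ax^n)=n·a·x^(n-1)
Term by term: 3·x^2+2

Answer: 3x^2+2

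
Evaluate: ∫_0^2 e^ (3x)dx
Antiderivative: (1/3)e^(3x)
Evaluate: (1/3)(e^6-1)

Answer: (e^6-1)/3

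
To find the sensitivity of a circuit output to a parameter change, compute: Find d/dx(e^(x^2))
Chain rule: d/dx[e^u] = e^u · u' where u = x^2
u' = 2x

Answer: 2x·e^(x^2)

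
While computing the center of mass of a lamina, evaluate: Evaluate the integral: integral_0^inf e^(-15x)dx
integral_0^inf e^(-15x) dx=[-1/15*e^(-15x)]_0^inf
=0 - (-1/15)=1/15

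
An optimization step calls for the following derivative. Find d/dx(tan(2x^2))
Chain rule: d/dx[tan(u)]=sec²(u)·u' where u=2x^2
u'=4x

Answer: 4x·sec²(2x^2)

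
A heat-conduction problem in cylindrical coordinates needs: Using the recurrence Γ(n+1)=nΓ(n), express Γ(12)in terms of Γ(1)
Γ(12) = 11Γ(11) = 11·10Γ(10) = ... = 11!·Γ(1) = 39916800·Γ(1)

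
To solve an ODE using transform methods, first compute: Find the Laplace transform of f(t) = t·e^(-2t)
L{t·e^(at)}=1/(s-a)²
L{t·e^(-2t)}=1/(s + 2)²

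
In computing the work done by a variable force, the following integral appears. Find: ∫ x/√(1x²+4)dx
Let u=x² + 4, du=2x dx
∫ (1/2)·u^(-1/2) du=√u + C

Answer: √(x² + 4) + C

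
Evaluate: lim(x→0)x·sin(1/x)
Squeeze theorem: -|x| ≤ x·sin(1/x) ≤ |x|
Since x → 0 as x → 0, by squeeze theorem the limit is 0

Answer: 0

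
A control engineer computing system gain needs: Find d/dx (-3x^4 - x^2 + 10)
Power rule: d/dx(ax^n) = n·a·x^(n-1)
Term by term: -12·x^3-2·x

Answer: -12x^3-2x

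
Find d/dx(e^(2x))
Chain rule: d/dx[e^u]=e^u · u' where u=2x
u'=2

Answer: 2·e^(2x)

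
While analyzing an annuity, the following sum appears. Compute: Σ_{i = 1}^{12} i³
Using formula: Σ i^3 = [n(n + 1)/2]² = [12·13/2]² = 6084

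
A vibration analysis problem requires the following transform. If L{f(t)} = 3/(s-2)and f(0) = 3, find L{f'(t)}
L{f'(t)} = s·F(s) - f(0) = 3s/(s-2)-3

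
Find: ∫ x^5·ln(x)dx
By parts: u = ln(x), dv = x^5 dx
du = 1/x dx, v = x^6/6
= x^6·ln(x)/6 - ∫ x^5/6 dx
= x^6·ln(x)/6 - x^6/36 + C

Answer: x^6(ln(x)/6 - 1/36) + C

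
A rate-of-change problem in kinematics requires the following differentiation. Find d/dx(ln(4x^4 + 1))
Chain rule: d/dx[ln(u)] = u'/u where u = 4x^4 + 1
u' = 16x^3

Answer: (16x^3)/(4x^4 + 1)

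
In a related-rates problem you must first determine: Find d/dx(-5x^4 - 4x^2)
Power rule: d/dx(ax^n)=n·a·x^(n-1)
Term by term: -20·x^3 - 8·x

Answer: -20x^3 - 8x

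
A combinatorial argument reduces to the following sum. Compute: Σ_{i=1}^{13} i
Using formula: Σ i^1=n(n + 1)/2=13·14/2=91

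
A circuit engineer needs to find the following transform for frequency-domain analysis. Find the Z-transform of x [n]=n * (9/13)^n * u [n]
Using the property Z{n * a^n * u[n]}=az/(z-a)^2
With a=9/13: X(z)=(9/13)z/(z - 9/13)^2, |z| > 9/13

Answer: (9/13)z/(z - 9/13)^2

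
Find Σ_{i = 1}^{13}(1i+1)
=1·Σ i+1·13=1·91+13=104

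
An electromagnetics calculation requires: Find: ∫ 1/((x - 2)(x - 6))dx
Partial fractions: 1/((x-2)(x-6))=A/(x-2) + B/(x-6)
A=-1/4, B=1/4
∫ [-1/4· 1/(x-2) + 1/4· 1/(x-6)] dx
=(1/4)[ln|x-6| - ln|x-2|] + C

Answer: (1/4)·ln|(x-6)/(x-2)| + C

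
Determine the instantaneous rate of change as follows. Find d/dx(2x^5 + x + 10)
Power rule: d/dx(ax^n) = n·a·x^(n-1)
Term by term: 10·x^4+1

Answer: 10x^4+1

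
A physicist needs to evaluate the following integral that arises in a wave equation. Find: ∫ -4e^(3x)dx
Since d/dx[e^(3x)] = 3e^(3x), we get -4/3 e^(3x)+C

Answer: (-4/3)e^(3x)+C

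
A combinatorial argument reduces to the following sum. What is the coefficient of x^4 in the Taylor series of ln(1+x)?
ln(1 + x) = Σ (-1)^(n + 1) x^n/n
Coefficient of x^4 = (-1)^5/4 = -1/4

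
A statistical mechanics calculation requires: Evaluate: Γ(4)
Γ(n)=(n-1)! for positive integers
Γ(4)=3!=6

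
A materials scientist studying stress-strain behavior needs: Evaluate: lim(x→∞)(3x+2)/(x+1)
Divide numerator and denominator by x:
lim (3+2/x)/(1+1/x)=3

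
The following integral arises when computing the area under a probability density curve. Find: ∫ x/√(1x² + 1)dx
Let u = x² + 1, du = 2x dx
∫ (1/2)·u^(-1/2) du = √u + C

Answer: √(x² + 1) + C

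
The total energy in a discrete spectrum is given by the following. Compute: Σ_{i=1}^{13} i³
Using formula: Σ i^3 = [n(n + 1)/2]² = [13·14/2]² = 8281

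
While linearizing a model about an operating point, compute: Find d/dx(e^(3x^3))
Chain rule: d/dx[e^u]=e^u · u' where u=3x^3
u'=9x^2

Answer: 9x^2·e^(3x^3)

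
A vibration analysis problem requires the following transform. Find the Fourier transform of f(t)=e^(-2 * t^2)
The Fourier transform of a Gaussian e^(-a*t^2) is sqrt(pi/a)*e^(-omega^2/(4a)).
With a = 2: F(omega) = sqrt(pi/2)*e^(-omega^2/8)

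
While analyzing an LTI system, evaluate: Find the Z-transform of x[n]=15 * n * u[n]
Z{n * u[n]} = z/(z-1)^2
By linearity: Z{15 * n * u[n]} = 15z/(z-1)^2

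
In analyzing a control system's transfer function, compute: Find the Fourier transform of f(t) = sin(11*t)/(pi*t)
sin(W * t)/(pi * t)=(W/pi) * sinc(W * t/pi) is the impulse response of the ideal low-pass filter with cutoff W (here W=11).
Its Fourier transform is a rectangular function:
F(omega)=1 for |omega| < 11, 0 otherwise

Answer: rect(omega/22) [i.e., 1 for |omega| < 11, 0 otherwise]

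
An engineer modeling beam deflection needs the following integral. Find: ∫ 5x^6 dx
Using power rule: ∫ 5x^6 dx=5/7 x^7 + C=(5/7)x^7 + C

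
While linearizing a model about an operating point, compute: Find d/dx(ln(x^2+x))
Chain rule: d/dx[ln(u)] = u'/u where u = x^2 + x
u' = 2x + 1

Answer: (2x + 1)/(x^2 + x)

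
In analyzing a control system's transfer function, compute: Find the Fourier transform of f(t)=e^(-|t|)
Using the standard pair: F{e^(-a|t|)}=2a/(a^2+omega^2)
With a=1: F(omega)=2/(1+omega^2)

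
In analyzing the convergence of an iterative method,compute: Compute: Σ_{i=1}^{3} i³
Using formula: Σ i^3 = [n(n+1)/2]² = [3·4/2]² = 36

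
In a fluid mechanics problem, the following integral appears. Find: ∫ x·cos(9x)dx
By parts: u = x, dv = cos(9x) dx
du = dx, v = sin(9x)/9
= x·sin(9x)/9 + cos(9x)/9² + C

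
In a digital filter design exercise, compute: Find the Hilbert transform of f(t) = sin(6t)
The Hilbert transform shifts each frequency component by -pi/2.
H{sin(wt)} = -cos(wt)
With w = 6: H{sin(6t)} = -cos(6t)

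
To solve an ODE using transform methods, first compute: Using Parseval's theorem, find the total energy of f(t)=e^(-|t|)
Parseval's theorem: E = integral |f(t)|^2 dt = (1/2pi) integral |F(omega)|^2 domega
E = integral_{-inf}^{inf} e^(-2|t|) dt = 2 * integral_0^inf e^(-2t) dt = 2/(2 * 1) = 1/1

Answer: 1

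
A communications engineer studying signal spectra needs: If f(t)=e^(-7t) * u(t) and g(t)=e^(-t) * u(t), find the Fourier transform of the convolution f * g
By the convolution theorem: F{f * g} = F(omega) * G(omega)
F(omega) = 1/(7 + j * omega), G(omega) = 1/(1 + j * omega)
F{f * g} = 1/((7 + j * omega)(1 + j * omega))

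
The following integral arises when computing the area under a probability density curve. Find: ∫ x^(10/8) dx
Power rule: ∫ x^(5/4) dx = x^(9/4)/(9/4) + C

Answer: (4/9)·x^(9/4) + C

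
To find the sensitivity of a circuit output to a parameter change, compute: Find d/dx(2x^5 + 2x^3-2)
Power rule: d/dx(ax^n) = n·a·x^(n-1)
Term by term: 10·x^4 + 6·x^2

Answer: 10x^4 + 6x^2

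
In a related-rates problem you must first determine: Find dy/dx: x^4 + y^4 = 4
Differentiate: 4x^3+4y^3·(dy/dx)=0
dy/dx=-4x^3/(4y^3)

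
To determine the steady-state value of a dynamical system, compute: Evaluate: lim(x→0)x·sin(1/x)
Squeeze theorem: -|x| ≤ x·sin(1/x) ≤ |x|
Since x → 0 as x → 0, by squeeze theorem the limit is 0

Answer: 0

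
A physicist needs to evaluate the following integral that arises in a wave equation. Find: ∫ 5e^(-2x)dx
Since d/dx[e^(-2x)] = -2e^(-2x), we get -5/2 e^(-2x)+C

Answer: (-5/2)e^(-2x)+C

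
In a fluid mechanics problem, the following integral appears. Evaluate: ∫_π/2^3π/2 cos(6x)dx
Antiderivative: sin(6x)/6
Evaluate at bounds: [sin(6·3π/2)/6] - [sin(6·π/2)/6]
=((0) - (0))/6=0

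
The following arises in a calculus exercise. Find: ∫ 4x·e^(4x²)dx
Let u = 4x², du = 8x dx
∫ (1/2)e^u du = e^u/2+C

Answer: e^(4x²)/2+C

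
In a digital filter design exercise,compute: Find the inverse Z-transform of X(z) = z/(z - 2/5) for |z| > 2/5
Standard pair: z/(z-a) <-> a^n * u[n] for causal signals
With a = 2/5: x[n] = (2/5)^n * u[n]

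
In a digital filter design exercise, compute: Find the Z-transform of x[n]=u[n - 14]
Using the time-shift property: Z{u[n-14]} = z^(-14) * z/(z-1)
= z^(-13)/(z-1)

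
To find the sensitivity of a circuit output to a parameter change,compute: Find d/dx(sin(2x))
Chain rule: d/dx[sin(u)] = cos(u)·u' where u = 2x
u' = 2

Answer: 2·cos(2x)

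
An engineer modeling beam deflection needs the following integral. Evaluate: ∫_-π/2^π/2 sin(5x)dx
Antiderivative: -cos(5x)/5
Evaluate at bounds: [-cos(5·π/2)/5] - [-cos(5·-π/2)/5]
= (-(0)+(0))/5 = 0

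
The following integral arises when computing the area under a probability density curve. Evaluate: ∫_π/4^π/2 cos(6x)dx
Antiderivative: sin(6x)/6
Evaluate at bounds: [sin(6·π/2)/6] - [sin(6·π/4)/6]
= ((0) - (-1))/6 = 1/6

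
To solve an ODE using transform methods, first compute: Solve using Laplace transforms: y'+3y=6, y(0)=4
Take L of both sides: sY(s) - 4 + 3Y(s)=6/s
Y(s)(s + 3)=6/s + 4
Y(s)=6/(s(s + 3)) + 4/(s + 3)
Partial fractions: 6/(s(s + 3))=2/s - 2/(s + 3)
So Y(s)=2/s + 2/(s + 3)
Inverse transform (L^(-1){1/s}=1, L^(-1){1/(s + 3)}=e^(-3t)):

Answer: y(t)=2 + 2·e^(-3t)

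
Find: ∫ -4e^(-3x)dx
Since d/dx[e^(-3x)] = -3e^(-3x), we get 4/3 e^(-3x) + C

Answer: (4/3)e^(-3x) + C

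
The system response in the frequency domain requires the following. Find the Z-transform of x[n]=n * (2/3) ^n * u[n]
Using the property Z{n*a^n*u[n]} = az/(z-a)^2
With a = 2/3: X(z) = (2/3)z/(z - 2/3)^2, |z| > 2/3

Answer: (2/3)z/(z - 2/3)^2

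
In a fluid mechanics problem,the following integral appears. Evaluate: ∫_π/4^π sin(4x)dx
Antiderivative: -cos(4x)/4
Evaluate at bounds: [-cos(4·π)/4] - [-cos(4·π/4)/4]
=(-(1)+(-1))/4=-1/2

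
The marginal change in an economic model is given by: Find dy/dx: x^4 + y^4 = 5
Differentiate: 4x^3+4y^3·(dy/dx) = 0
dy/dx = -4x^3/(4y^3)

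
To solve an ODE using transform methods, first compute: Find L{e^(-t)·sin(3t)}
First shifting: L{e^(at)f(t)} = F(s-a)
L{sin(3t)} = 3/(s²+9)
Shift: 3/((s+1)²+9)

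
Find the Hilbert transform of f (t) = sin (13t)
The Hilbert transform shifts each frequency component by -pi/2.
H{sin(wt)} = -cos(wt)
With w = 13: H{sin(13t)} = -cos(13t)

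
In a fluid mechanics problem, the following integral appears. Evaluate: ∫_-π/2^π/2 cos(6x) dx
Antiderivative: sin(6x)/6
Evaluate at bounds: [sin(6·π/2)/6] - [sin(6·-π/2)/6]
= ((0) - (0))/6 = 0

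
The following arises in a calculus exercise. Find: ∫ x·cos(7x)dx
By parts: u=x, dv=cos(7x) dx
du=dx, v=sin(7x)/7
=x·sin(7x)/7 + cos(7x)/7² + C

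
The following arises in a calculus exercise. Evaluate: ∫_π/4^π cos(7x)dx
Antiderivative: sin(7x)/7
Evaluate at bounds: [sin(7·π)/7] - [sin(7·π/4)/7]
=((0) - (-√2/2))/7=√2/14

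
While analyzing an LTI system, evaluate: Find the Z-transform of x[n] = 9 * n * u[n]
Z{n*u[n]} = z/(z-1)^2
By linearity: Z{9*n*u[n]} = 9z/(z-1)^2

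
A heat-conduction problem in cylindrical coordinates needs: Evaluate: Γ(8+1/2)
Γ(n + 1/2)=(2n)!√π/(4^n·n!)
=20922789888000√π/(65536·40320)=(2027025/256)·√π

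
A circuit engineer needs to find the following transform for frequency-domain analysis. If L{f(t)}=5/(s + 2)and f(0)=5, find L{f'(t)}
L{f'(t)} = s·F(s) - f(0) = 5s/(s+2)-5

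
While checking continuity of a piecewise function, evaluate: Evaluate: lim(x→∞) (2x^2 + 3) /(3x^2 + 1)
Divide numerator and denominator by x^2:
lim (2 + 3/x^2)/(3 + 1/x^2) = 2/3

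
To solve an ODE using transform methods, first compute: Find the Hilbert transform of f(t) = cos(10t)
The Hilbert transform shifts each frequency component by -pi/2.
H{cos(wt)}=sin(wt)
With w=10: H{cos(10t)}=sin(10t)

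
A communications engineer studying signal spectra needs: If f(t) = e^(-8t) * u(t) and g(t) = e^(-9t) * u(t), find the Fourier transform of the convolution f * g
By the convolution theorem: F{f * g}=F(omega) * G(omega)
F(omega)=1/(8+j * omega), G(omega)=1/(9+j * omega)
F{f * g}=1/((8+j * omega)(9+j * omega))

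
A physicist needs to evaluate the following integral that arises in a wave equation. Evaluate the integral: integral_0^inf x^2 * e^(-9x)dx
This is a Gamma integral. Substitute u = 9x (du = 9 dx):
integral_0^inf x^2 * e^(-9x) dx = (1/9^3) integral_0^inf u^2 * e^(-u) du
= Gamma(3)/9^3 = 2!/9^3 = 2/729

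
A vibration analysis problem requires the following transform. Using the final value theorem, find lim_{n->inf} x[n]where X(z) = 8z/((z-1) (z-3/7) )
Final value theorem: lim x[n] = lim_{z->1} (z-1)*X(z)
(z-1)*X(z) = 8z/(z-3/7)
As z->1: 8/(1-3/7) = 8/(4/7) = 14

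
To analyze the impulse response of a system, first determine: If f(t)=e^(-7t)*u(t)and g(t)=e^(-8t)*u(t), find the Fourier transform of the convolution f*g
By the convolution theorem: F{f * g} = F(omega) * G(omega)
F(omega) = 1/(7 + j * omega), G(omega) = 1/(8 + j * omega)
F{f * g} = 1/((7 + j * omega)(8 + j * omega))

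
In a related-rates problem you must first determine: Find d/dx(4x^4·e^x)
Product rule: (fg)' = f'g+fg'
f = 4x^4, f' = 16x^3
g = e^x, g' = e^x

Answer: 16x^3·e^x+4x^4·e^x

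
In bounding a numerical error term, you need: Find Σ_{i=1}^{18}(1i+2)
=1·Σ i+2·18=1·171+36=207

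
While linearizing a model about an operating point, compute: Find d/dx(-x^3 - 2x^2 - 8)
Power rule: d/dx(ax^n)=n·a·x^(n-1)
Term by term: -3·x^2-4·x

Answer: -3x^2-4x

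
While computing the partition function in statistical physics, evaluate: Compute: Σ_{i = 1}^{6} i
Using formula: Σ i^1 = n(n + 1)/2 = 6·7/2 = 21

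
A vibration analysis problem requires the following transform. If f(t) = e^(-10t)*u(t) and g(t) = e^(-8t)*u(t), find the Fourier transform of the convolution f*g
By the convolution theorem: F{f*g} = F(omega)*G(omega)
F(omega) = 1/(10 + j*omega), G(omega) = 1/(8 + j*omega)
F{f*g} = 1/((10 + j*omega)(8 + j*omega))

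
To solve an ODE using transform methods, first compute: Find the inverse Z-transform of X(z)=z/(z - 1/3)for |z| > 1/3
Standard pair: z/(z-a) <-> a^n*u[n] for causal signals
With a = 1/3: x[n] = (1/3)^n*u[n]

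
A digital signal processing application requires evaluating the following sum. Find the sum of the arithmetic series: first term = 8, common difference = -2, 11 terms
Last term: a_n = 8+(11-1)·-2 = -12
Sum = n(a_1+a_n)/2 = 11(8+(-12))/2 = -22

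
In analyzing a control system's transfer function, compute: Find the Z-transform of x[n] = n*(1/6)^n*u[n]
Using the property Z{n*a^n*u[n]}=az/(z-a)^2
With a=1/6: X(z)=(1/6)z/(z - 1/6)^2, |z| > 1/6

Answer: (1/6)z/(z - 1/6)^2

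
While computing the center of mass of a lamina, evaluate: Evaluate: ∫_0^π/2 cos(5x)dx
Antiderivative: sin(5x)/5
Evaluate at bounds: [sin(5·π/2)/5] - [sin(5·0)/5]
= ((1) - (0))/5 = 1/5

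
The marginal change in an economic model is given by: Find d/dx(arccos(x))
d/dx[arccos(u)]=-u'/√(1-u²), u=x, u'=1

Answer: -1/√(1-x²)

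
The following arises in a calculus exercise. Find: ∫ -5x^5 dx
Using power rule: ∫ -5x^5 dx = -5/6 x^6 + C = (-5/6)x^6 + C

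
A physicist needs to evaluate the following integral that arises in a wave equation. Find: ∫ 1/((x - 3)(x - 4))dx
Partial fractions: 1/((x-3)(x-4)) = A/(x-3) + B/(x-4)
A = -1, B = 1
∫ [-1· 1/(x-3) + 1· 1/(x-4)] dx
= (1)[ln|x-4| - ln|x-3|] + C

Answer: ln|(x-4)/(x-3)| + C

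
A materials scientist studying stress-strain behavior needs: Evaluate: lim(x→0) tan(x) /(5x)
tan(u) ≈ u for small u:
tan(x)/(5x) ≈ x/(5x)=1/5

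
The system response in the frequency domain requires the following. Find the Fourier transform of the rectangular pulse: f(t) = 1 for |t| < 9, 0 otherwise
F(omega)=integral from -9 to 9 of e^(-j * omega * t) dt
=2 * sin(9 * omega)/omega=18 * sinc(9 * omega/pi)

Answer: 2 * sin(9 * omega)/omega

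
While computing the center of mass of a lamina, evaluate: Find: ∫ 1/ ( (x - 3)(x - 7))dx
Partial fractions: 1/((x-3)(x-7))=A/(x-3)+B/(x-7)
A=-1/4, B=1/4
∫ [-1/4· 1/(x-3)+1/4· 1/(x-7)] dx
=(1/4)[ln|x-7| - ln|x-3|]+C

Answer: (1/4)·ln|(x-7)/(x-3)|+C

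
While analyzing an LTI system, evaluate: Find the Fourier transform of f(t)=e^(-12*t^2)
The Fourier transform of a Gaussian e^(-a * t^2) is sqrt(pi/a) * e^(-omega^2/(4a)).
With a=12: F(omega)=sqrt(pi/12) * e^(-omega^2/48)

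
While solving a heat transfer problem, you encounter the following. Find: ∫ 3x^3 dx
Using power rule: ∫ 3x^3 dx = 3/4 x^4 + C = (3/4)x^4 + C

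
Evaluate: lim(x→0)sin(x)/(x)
L'Hôpital (0/0): lim cos(x)/1 = 1/1

Answer: 1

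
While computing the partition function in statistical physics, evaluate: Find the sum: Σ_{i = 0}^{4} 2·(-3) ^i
Geometric series: S=a(1 - r^n)/(1 - r)
a=2, r=-3, n=5
S=2(1 + 243)/4=122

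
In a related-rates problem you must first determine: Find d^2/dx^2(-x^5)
Apply power rule 2 times:
d^1: -5x^4
d^2: -20x^3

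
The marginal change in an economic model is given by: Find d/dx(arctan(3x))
d/dx[arctan(u)] = u'/(1 + u²), u = 3x, u' = 3

Answer: 3/(1 + 9x²)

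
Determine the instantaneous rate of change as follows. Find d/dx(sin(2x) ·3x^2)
Product rule: (fg)' = f'g+fg'
f = sin(2x), f' = 2·cos(2x)
g = 3x^2, g' = 6x

Answer: 6·cos(2x)·x^2+6·sin(2x)·x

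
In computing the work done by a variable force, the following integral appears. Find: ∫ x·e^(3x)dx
Integration by parts: u = x, dv = e^(3x) dx
du = dx, v = e^(3x)/3
= x·e^(3x)/3 - ∫ e^(3x)/3 dx
= x·e^(3x)/3 - e^(3x)/9+C

Answer: e^(3x)(x/3-1/9)+C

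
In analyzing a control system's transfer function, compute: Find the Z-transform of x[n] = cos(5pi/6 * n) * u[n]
Z{cos(w0 * n) * u[n]}=z(z - cos(w0))/(z^2-2z * cos(w0)+1)
With w0=5pi/6: X(z)=z(z - cos(5pi/6))/(z^2-2z * cos(5pi/6)+1)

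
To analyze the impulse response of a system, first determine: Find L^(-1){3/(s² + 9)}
L^(-1){w/(s²+w²)} = sin(wt)
Here w = 3

Answer: sin(3t)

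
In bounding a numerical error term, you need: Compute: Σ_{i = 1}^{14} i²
Using formula: Σ i^2=n(n + 1)(2n + 1)/6=14·15·29/6=1015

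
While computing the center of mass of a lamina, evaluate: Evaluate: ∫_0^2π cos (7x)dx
Antiderivative: sin(7x)/7
Evaluate at bounds: [sin(7·2π)/7] - [sin(7·0)/7]
= ((0) - (0))/7 = 0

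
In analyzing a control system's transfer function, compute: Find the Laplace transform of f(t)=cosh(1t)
L{cosh(at)} = s/(s²-a²)
L{cosh(1t)} = s/(s²-1)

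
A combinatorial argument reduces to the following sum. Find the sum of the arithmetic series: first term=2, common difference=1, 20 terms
Last term: a_n=2 + (20 - 1)·1=21
Sum=n(a_1 + a_n)/2=20(2 + 21)/2=230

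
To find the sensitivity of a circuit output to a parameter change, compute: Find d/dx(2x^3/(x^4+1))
Quotient rule: (f/g)' = (f'g - fg')/g²
f = 2x^3, f' = 6x^2
g = x^4+1, g' = 4x^3

Answer: (6x^2·(x^4+1)-8x^6)/(x^4+1)²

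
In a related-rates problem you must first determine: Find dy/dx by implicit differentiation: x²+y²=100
Differentiate both sides: 2x + 2y·(dy/dx) = 0
Solve: dy/dx = -2x/(2y) = -x/y

Answer: dy/dx = -x/y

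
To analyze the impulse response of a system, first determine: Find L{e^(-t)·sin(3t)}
First shifting: L{e^(at)f(t)} = F(s-a)
L{sin(3t)} = 3/(s² + 9)
Shift: 3/((s + 1)² + 9)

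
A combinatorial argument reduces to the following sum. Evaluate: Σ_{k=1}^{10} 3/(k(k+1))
Partial fractions: 3/(k(k+1)) = 3/k - 3/(k+1)
Telescoping sum: 3(1-1/11) = 3·10/11

Answer: 30/11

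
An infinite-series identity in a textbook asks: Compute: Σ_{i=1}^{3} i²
Using formula: Σ i^2=n(n + 1)(2n + 1)/6=3·4·7/6=14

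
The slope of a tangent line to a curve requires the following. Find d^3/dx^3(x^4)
Apply power rule 3 times:
d^1: 4x^3
d^2: 12x^2
d^3: 24x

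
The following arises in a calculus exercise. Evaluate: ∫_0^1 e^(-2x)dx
Antiderivative: (1/(-2))e^(-2x)
Evaluate: (1/(-2))(e^-2-1)

Answer: (e^-2-1)/(-2)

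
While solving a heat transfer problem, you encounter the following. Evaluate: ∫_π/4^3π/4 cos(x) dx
Antiderivative: sin(x)
Evaluate at bounds: [sin(1·3π/4)/1] - [sin(1·π/4)/1]
=((√2/2) - (√2/2))/1=0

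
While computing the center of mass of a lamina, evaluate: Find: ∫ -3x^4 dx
Using power rule: ∫ -3x^4 dx = -3/5 x^5+C = (-3/5)x^5+C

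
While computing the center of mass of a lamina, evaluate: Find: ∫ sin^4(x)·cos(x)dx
Let u=sin(x), du=cos(x) dx
∫ u^4 du=u^5/5+C

Answer: sin^5(x)/5+C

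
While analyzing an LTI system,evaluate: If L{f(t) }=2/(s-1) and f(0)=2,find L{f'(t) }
L{f'(t)} = s·F(s) - f(0) = 2s/(s-1) - 2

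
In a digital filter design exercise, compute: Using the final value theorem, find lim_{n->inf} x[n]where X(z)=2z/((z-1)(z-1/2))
Final value theorem: lim x[n] = lim_{z->1} (z-1)*X(z)
(z-1)*X(z) = 2z/(z-1/2)
As z->1: 2/(1 - 1/2) = 2/(1/2) = 4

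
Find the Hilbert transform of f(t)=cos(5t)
The Hilbert transform shifts each frequency component by -pi/2.
H{cos(wt)} = sin(wt)
With w = 5: H{cos(5t)} = sin(5t)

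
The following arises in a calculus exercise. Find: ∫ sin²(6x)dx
Using identity sin²(u)=(1 - cos(2u))/2:
∫ (1 - cos(12x))/2 dx=x/2 - sin(12x)/24+C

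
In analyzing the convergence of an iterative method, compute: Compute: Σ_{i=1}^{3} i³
Using formula: Σ i^3 = [n(n + 1)/2]² = [3·4/2]² = 36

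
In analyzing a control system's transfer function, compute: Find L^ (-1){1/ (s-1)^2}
L^(-1){1/(s-a)^n} = t^(n-1)·e^(at)/(n-1)!
Here a = 1, n = 2: t^1·e^(t)/1

Answer: t·e^(t)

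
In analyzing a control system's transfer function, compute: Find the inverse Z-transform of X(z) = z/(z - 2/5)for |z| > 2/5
Standard pair: z/(z-a) <-> a^n * u[n] for causal signals
With a = 2/5: x[n] = (2/5)^n * u[n]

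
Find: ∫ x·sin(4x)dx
By parts: u=x, dv=sin(4x) dx
du=dx, v=-cos(4x)/4
=-x·cos(4x)/4 + sin(4x)/4² + C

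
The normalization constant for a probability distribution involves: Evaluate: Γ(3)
Γ(n)=(n-1)! for positive integers
Γ(3)=2!=2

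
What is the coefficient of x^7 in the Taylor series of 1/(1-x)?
1/(1-x) = Σ x^n for |x|<1
All coefficients are 1

Answer: 1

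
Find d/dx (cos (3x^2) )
Chain rule: d/dx[cos(u)]=-sin(u)·u' where u=3x^2
u'=6x

Answer: -6x·sin(3x^2)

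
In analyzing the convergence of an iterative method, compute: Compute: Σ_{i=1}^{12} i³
Using formula: Σ i^3=[n(n + 1)/2]²=[12·13/2]²=6084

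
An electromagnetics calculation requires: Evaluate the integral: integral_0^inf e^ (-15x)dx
integral_0^inf e^(-15x) dx = [-1/15 * e^(-15x)]_0^inf
= 0 - (-1/15) = 1/15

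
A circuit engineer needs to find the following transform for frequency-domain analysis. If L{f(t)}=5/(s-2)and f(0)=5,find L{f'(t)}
L{f'(t)}=s·F(s) - f(0)=5s/(s-2)-5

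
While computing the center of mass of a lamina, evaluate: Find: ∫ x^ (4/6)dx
Power rule: ∫ x^(2/3) dx = x^(5/3)/(5/3) + C

Answer: (3/5)·x^(5/3) + C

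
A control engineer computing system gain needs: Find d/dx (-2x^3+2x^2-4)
Power rule: d/dx(ax^n)=n·a·x^(n-1)
Term by term: -6·x^2 + 4·x

Answer: -6x^2 + 4x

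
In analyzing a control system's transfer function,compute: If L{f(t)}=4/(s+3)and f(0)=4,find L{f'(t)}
L{f'(t)}=s·F(s) - f(0)=4s/(s + 3) - 4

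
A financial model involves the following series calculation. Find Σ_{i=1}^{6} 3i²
=3·n(n + 1)(2n + 1)/6=3·6·7·13/6=273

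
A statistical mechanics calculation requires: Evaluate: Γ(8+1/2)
Γ(n + 1/2) = (2n)!√π/(4^n·n!)
= 20922789888000√π/(65536·40320) = (2027025/256)·√π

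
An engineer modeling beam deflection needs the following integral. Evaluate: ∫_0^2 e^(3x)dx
Antiderivative: (1/3)e^(3x)
Evaluate: (1/3)(e^6 - 1)

Answer: (e^6 - 1)/3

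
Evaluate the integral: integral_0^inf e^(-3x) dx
integral_0^inf e^(-3x) dx=[-1/3 * e^(-3x)]_0^inf
=0 - (-1/3)=1/3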